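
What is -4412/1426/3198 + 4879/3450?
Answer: 80560567/57004350 ≈ 1.4132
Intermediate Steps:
-4412/1426/3198 + 4879/3450 = -4412*1/1426*(1/3198) + 4879*(1/3450) = -2206/713*1/3198 + 4879/3450 = -1103/1140087 + 4879/3450 = 80560567/57004350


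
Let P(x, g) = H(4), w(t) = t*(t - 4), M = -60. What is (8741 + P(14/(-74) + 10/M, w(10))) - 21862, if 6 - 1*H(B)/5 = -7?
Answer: -13056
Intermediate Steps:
H(B) = 65 (H(B) = 30 - 5*(-7) = 30 + 35 = 65)
w(t) = t*(-4 + t)
P(x, g) = 65
(8741 + P(14/(-74) + 10/M, w(10))) - 21862 = (8741 + 65) - 21862 = 8806 - 21862 = -13056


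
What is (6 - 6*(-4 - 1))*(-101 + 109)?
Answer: 288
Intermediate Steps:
(6 - 6*(-4 - 1))*(-101 + 109) = (6 - 6*(-5))*8 = (6 + 30)*8 = 36*8 = 288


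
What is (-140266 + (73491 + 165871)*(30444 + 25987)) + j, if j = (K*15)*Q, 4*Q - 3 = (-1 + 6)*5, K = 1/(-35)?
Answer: 13507296753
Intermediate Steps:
K = -1/35 (K = 1*(-1/35) = -1/35 ≈ -0.028571)
Q = 7 (Q = 3/4 + ((-1 + 6)*5)/4 = 3/4 + (5*5)/4 = 3/4 + (1/4)*25 = 3/4 + 25/4 = 7)
j = -3 (j = -1/35*15*7 = -3/7*7 = -3)
(-140266 + (73491 + 165871)*(30444 + 25987)) + j = (-140266 + (73491 + 165871)*(30444 + 25987)) - 3 = (-140266 + 239362*56431) - 3 = (-140266 + 13507437022) - 3 = 13507296756 - 3 = 13507296753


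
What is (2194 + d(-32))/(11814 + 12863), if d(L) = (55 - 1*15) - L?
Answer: 2266/24677 ≈ 0.091826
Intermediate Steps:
d(L) = 40 - L (d(L) = (55 - 15) - L = 40 - L)
(2194 + d(-32))/(11814 + 12863) = (2194 + (40 - 1*(-32)))/(11814 + 12863) = (2194 + (40 + 32))/24677 = (2194 + 72)*(1/24677) = 2266*(1/24677) = 2266/24677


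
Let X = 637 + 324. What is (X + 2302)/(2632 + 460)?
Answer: 3263/3092 ≈ 1.0553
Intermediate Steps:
X = 961
(X + 2302)/(2632 + 460) = (961 + 2302)/(2632 + 460) = 3263/3092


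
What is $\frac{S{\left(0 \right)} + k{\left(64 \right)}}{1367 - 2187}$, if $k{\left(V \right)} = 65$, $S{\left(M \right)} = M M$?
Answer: $- \frac{13}{164} \approx -0.079268$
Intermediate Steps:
$S{\left(M \right)} = M^{2}$
$\frac{S{\left(0 \right)} + k{\left(64 \right)}}{1367 - 2187} = \frac{0^{2} + 65}{1367 - 2187} = \frac{0 + 65}{-820} = 65 \left(- \frac{1}{820}\right) = - \frac{13}{164}$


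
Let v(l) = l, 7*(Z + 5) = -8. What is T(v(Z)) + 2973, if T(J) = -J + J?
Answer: 2973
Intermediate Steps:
Z = -43/7 (Z = -5 + (1/7)*(-8) = -5 - 8/7 = -43/7 ≈ -6.1429)
T(J) = 0
T(v(Z)) + 2973 = 0 + 2973 = 2973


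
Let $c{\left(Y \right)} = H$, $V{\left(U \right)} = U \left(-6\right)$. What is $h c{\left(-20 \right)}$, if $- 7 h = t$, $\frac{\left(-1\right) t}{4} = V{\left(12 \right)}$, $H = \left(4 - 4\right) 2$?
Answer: $0$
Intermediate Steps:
$V{\left(U \right)} = - 6 U$
$H = 0$ ($H = 0 \cdot 2 = 0$)
$c{\left(Y \right)} = 0$
$t = 288$ ($t = - 4 \left(\left(-6\right) 12\right) = \left(-4\right) \left(-72\right) = 288$)
$h = - \frac{288}{7}$ ($h = \left(- \frac{1}{7}\right) 288 = - \frac{288}{7} \approx -41.143$)
$h c{\left(-20 \right)} = \left(- \frac{288}{7}\right) 0 = 0$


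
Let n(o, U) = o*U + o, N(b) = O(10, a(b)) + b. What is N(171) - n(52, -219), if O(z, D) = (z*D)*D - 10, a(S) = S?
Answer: 303907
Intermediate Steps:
O(z, D) = -10 + z*D² (O(z, D) = (D*z)*D - 10 = z*D² - 10 = -10 + z*D²)
N(b) = -10 + b + 10*b² (N(b) = (-10 + 10*b²) + b = -10 + b + 10*b²)
n(o, U) = o + U*o (n(o, U) = U*o + o = o + U*o)
N(171) - n(52, -219) = (-10 + 171 + 10*171²) - 52*(1 - 219) = (-10 + 171 + 10*29241) - 52*(-218) = (-10 + 171 + 292410) - 1*(-11336) = 292571 + 11336 = 303907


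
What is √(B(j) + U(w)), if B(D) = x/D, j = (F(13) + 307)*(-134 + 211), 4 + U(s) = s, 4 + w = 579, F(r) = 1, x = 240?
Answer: 43*√1831/77 ≈ 23.896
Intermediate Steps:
w = 575 (w = -4 + 579 = 575)
U(s) = -4 + s
j = 23716 (j = (1 + 307)*(-134 + 211) = 308*77 = 23716)
B(D) = 240/D
√(B(j) + U(w)) = √(240/23716 + (-4 + 575)) = √(240*(1/23716) + 571) = √(60/5929 + 571) = √(3385519/5929) = 43*√1831/77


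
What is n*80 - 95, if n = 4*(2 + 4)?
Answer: 1825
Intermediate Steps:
n = 24 (n = 4*6 = 24)
n*80 - 95 = 24*80 - 95 = 1920 - 95 = 1825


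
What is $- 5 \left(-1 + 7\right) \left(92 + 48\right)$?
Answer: $-4200$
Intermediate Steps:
$- 5 \left(-1 + 7\right) \left(92 + 48\right) = \left(-5\right) 6 \cdot 140 = \left(-30\right) 140 = -4200$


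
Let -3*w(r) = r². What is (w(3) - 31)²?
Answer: 1156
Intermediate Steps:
w(r) = -r²/3
(w(3) - 31)² = (-⅓*3² - 31)² = (-⅓*9 - 31)² = (-3 - 31)² = (-34)² = 1156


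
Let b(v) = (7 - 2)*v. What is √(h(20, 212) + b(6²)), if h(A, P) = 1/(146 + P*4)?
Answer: √177847474/994 ≈ 13.416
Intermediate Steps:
h(A, P) = 1/(146 + 4*P)
b(v) = 5*v
√(h(20, 212) + b(6²)) = √(1/(2*(73 + 2*212)) + 5*6²) = √(1/(2*(73 + 424)) + 5*36) = √((½)/497 + 180) = √((½)*(1/497) + 180) = √(1/994 + 180) = √(178921/994) = √177847474/994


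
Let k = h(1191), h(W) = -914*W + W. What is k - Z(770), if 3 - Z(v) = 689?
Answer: -1086697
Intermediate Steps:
h(W) = -913*W
k = -1087383 (k = -913*1191 = -1087383)
Z(v) = -686 (Z(v) = 3 - 1*689 = 3 - 689 = -686)
k - Z(770) = -1087383 - 1*(-686) = -1087383 + 686 = -1086697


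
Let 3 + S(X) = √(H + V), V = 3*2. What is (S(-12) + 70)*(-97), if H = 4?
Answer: -6499 - 97*√10 ≈ -6805.7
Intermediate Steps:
V = 6
S(X) = -3 + √10 (S(X) = -3 + √(4 + 6) = -3 + √10)
(S(-12) + 70)*(-97) = ((-3 + √10) + 70)*(-97) = (67 + √10)*(-97) = -6499 - 97*√10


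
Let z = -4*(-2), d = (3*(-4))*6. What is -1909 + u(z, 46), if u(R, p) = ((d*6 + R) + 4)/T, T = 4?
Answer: -2014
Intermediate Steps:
d = -72 (d = -12*6 = -72)
z = 8
u(R, p) = -107 + R/4 (u(R, p) = ((-72*6 + R) + 4)/4 = ((-432 + R) + 4)/4 = (-428 + R)/4 = -107 + R/4)
-1909 + u(z, 46) = -1909 + (-107 + (¼)*8) = -1909 + (-107 + 2) = -1909 - 105 = -2014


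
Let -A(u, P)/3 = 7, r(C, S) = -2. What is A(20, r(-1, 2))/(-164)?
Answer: 21/164 ≈ 0.12805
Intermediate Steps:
A(u, P) = -21 (A(u, P) = -3*7 = -21)
A(20, r(-1, 2))/(-164) = -21/(-164) = -21*(-1/164) = 21/164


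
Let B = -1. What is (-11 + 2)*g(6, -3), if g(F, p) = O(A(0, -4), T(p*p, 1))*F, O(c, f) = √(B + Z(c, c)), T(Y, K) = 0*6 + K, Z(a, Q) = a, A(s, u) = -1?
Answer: -54*I*√2 ≈ -76.368*I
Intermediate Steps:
T(Y, K) = K (T(Y, K) = 0 + K = K)
O(c, f) = √(-1 + c)
g(F, p) = I*F*√2 (g(F, p) = √(-1 - 1)*F = √(-2)*F = (I*√2)*F = I*F*√2)
(-11 + 2)*g(6, -3) = (-11 + 2)*(I*6*√2) = -54*I*√2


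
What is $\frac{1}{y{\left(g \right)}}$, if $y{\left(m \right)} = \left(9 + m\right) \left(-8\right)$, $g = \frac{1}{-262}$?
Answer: $- \frac{131}{9428} \approx -0.013895$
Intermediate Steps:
$g = - \frac{1}{262} \approx -0.0038168$
$y{\left(m \right)} = -72 - 8 m$
$\frac{1}{y{\left(g \right)}} = \frac{1}{-72 - - \frac{4}{131}} = \frac{1}{-72 + \frac{4}{131}} = \frac{1}{- \frac{9428}{131}} = - \frac{131}{9428}$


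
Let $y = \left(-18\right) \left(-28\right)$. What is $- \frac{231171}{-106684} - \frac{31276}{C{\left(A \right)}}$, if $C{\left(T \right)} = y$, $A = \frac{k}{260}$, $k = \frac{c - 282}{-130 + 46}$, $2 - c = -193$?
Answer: $- \frac{57502475}{960156} \approx -59.889$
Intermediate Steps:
$c = 195$ ($c = 2 - -193 = 2 + 193 = 195$)
$k = \frac{29}{28}$ ($k = \frac{195 - 282}{-130 + 46} = - \frac{87}{-84} = \left(-87\right) \left(- \frac{1}{84}\right) = \frac{29}{28} \approx 1.0357$)
$A = \frac{29}{7280}$ ($A = \frac{29}{28 \cdot 260} = \frac{29}{28} \cdot \frac{1}{260} = \frac{29}{7280} \approx 0.0039835$)
$y = 504$
$C{\left(T \right)} = 504$
$- \frac{231171}{-106684} - \frac{31276}{C{\left(A \right)}} = - \frac{231171}{-106684} - \frac{31276}{504} = \left(-231171\right) \left(- \frac{1}{106684}\right) - \frac{1117}{18} = \frac{231171}{106684} - \frac{1117}{18} = - \frac{57502475}{960156}$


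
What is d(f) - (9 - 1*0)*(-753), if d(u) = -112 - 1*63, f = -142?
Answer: 6602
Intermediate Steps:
d(u) = -175 (d(u) = -112 - 63 = -175)
d(f) - (9 - 1*0)*(-753) = -175 - (9 - 1*0)*(-753) = -175 - (9 + 0)*(-753) = -175 - 9*(-753) = -175 - 1*(-6777) = -175 + 6777 = 6602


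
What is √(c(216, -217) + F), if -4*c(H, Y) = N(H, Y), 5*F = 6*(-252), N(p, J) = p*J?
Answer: 3*√31710/5 ≈ 106.84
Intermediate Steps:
N(p, J) = J*p
F = -1512/5 (F = (6*(-252))/5 = (⅕)*(-1512) = -1512/5 ≈ -302.40)
c(H, Y) = -H*Y/4 (c(H, Y) = -Y*H/4 = -H*Y/4)
√(c(216, -217) + F) = √(-¼*216*(-217) - 1512/5) = √(11718 - 1512/5) = √(57078/5) = 3*√31710/5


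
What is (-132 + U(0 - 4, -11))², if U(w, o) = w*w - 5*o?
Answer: 3721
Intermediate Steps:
U(w, o) = w² - 5*o
(-132 + U(0 - 4, -11))² = (-132 + ((0 - 4)² - 5*(-11)))² = (-132 + ((-4)² + 55))² = (-132 + (16 + 55))² = (-132 + 71)² = (-61)² = 3721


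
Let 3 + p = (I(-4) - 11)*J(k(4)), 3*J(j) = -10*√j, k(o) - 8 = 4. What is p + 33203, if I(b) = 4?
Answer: 33200 + 140*√3/3 ≈ 33281.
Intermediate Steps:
k(o) = 12 (k(o) = 8 + 4 = 12)
J(j) = -10*√j/3 (J(j) = (-10*√j)/3 = -10*√j/3)
p = -3 + 140*√3/3 (p = -3 + (4 - 11)*(-20*√3/3) = -3 - (-70)*2*√3/3 = -3 - (-140)*√3/3 = -3 + 140*√3/3 ≈ 77.829)
p + 33203 = (-3 + 140*√3/3) + 33203 = 33200 + 140*√3/3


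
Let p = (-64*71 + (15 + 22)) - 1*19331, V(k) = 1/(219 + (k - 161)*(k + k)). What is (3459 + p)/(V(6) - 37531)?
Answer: 33441939/61588372 ≈ 0.54299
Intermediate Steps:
V(k) = 1/(219 + 2*k*(-161 + k)) (V(k) = 1/(219 + (-161 + k)*(2*k)) = 1/(219 + 2*k*(-161 + k)))
p = -23838 (p = (-4544 + 37) - 19331 = -4507 - 19331 = -23838)
(3459 + p)/(V(6) - 37531) = (3459 - 23838)/(1/(219 - 322*6 + 2*6²) - 37531) = -20379/(1/(219 - 1932 + 2*36) - 37531) = -20379/(1/(219 - 1932 + 72) - 37531) = -20379/(1/(-1641) - 37531) = -20379/(-1/1641 - 37531) = -20379/(-61588372/1641) = -20379*(-1641/61588372) = 33441939/61588372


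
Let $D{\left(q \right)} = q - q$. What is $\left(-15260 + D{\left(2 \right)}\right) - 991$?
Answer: $-16251$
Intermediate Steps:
$D{\left(q \right)} = 0$
$\left(-15260 + D{\left(2 \right)}\right) - 991 = \left(-15260 + 0\right) - 991 = -15260 - 991 = -16251$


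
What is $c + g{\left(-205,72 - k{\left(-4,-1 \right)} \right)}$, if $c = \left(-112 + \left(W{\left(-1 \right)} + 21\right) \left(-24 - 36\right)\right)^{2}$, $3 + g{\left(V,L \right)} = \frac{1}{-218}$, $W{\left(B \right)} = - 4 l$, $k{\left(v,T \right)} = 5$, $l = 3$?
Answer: $\frac{92672017}{218} \approx 4.251 \cdot 10^{5}$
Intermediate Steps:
$W{\left(B \right)} = -12$ ($W{\left(B \right)} = \left(-4\right) 3 = -12$)
$g{\left(V,L \right)} = - \frac{655}{218}$ ($g{\left(V,L \right)} = -3 + \frac{1}{-218} = -3 - \frac{1}{218} = - \frac{655}{218}$)
$c = 425104$ ($c = \left(-112 + \left(-12 + 21\right) \left(-24 - 36\right)\right)^{2} = \left(-112 + 9 \left(-60\right)\right)^{2} = \left(-112 - 540\right)^{2} = \left(-652\right)^{2} = 425104$)
$c + g{\left(-205,72 - k{\left(-4,-1 \right)} \right)} = 425104 - \frac{655}{218} = \frac{92672017}{218}$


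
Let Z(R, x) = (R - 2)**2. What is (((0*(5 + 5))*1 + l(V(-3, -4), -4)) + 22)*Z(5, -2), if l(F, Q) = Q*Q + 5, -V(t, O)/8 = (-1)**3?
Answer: 387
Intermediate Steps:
V(t, O) = 8 (V(t, O) = -8*(-1)**3 = -8*(-1) = 8)
Z(R, x) = (-2 + R)**2
l(F, Q) = 5 + Q**2 (l(F, Q) = Q**2 + 5 = 5 + Q**2)
(((0*(5 + 5))*1 + l(V(-3, -4), -4)) + 22)*Z(5, -2) = (((0*(5 + 5))*1 + (5 + (-4)**2)) + 22)*(-2 + 5)**2 = (((0*10)*1 + (5 + 16)) + 22)*3**2 = ((0*1 + 21) + 22)*9 = ((0 + 21) + 22)*9 = (21 + 22)*9 = 43*9 = 387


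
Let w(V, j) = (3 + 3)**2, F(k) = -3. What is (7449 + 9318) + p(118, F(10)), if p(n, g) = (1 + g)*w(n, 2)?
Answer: 16695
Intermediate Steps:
w(V, j) = 36 (w(V, j) = 6**2 = 36)
p(n, g) = 36 + 36*g (p(n, g) = (1 + g)*36 = 36 + 36*g)
(7449 + 9318) + p(118, F(10)) = (7449 + 9318) + (36 + 36*(-3)) = 16767 + (36 - 108) = 16767 - 72 = 16695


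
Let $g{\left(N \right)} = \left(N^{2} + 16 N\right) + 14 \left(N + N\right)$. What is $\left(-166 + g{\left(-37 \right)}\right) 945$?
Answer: $-401625$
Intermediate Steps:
$g{\left(N \right)} = N^{2} + 44 N$ ($g{\left(N \right)} = \left(N^{2} + 16 N\right) + 14 \cdot 2 N = \left(N^{2} + 16 N\right) + 28 N = N^{2} + 44 N$)
$\left(-166 + g{\left(-37 \right)}\right) 945 = \left(-166 - 37 \left(44 - 37\right)\right) 945 = \left(-166 - 259\right) 945 = \left(-425\right) 945 = -401625$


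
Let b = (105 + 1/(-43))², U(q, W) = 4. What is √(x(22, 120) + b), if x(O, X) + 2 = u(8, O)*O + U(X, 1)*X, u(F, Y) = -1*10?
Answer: √20853238/43 ≈ 106.20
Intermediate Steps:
u(F, Y) = -10
x(O, X) = -2 - 10*O + 4*X (x(O, X) = -2 + (-10*O + 4*X) = -2 - 10*O + 4*X)
b = 20376196/1849 (b = (105 - 1/43)² = (4514/43)² = 20376196/1849 ≈ 11020.)
√(x(22, 120) + b) = √((-2 - 10*22 + 4*120) + 20376196/1849) = √((-2 - 220 + 480) + 20376196/1849) = √(258 + 20376196/1849) = √(20853238/1849) = √20853238/43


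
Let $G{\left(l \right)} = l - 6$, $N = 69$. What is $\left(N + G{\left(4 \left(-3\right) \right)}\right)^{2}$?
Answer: $2601$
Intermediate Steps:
$G{\left(l \right)} = -6 + l$ ($G{\left(l \right)} = l - 6 = -6 + l$)
$\left(N + G{\left(4 \left(-3\right) \right)}\right)^{2} = \left(69 + \left(-6 + 4 \left(-3\right)\right)\right)^{2} = \left(69 - 18\right)^{2} = 51^{2} = 2601$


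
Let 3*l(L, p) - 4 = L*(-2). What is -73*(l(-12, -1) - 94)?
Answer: 18542/3 ≈ 6180.7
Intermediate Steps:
l(L, p) = 4/3 - 2*L/3 (l(L, p) = 4/3 + (L*(-2))/3 = 4/3 + (-2*L)/3 = 4/3 - 2*L/3)
-73*(l(-12, -1) - 94) = -73*((4/3 - 2/3*(-12)) - 94) = -73*((4/3 + 8) - 94) = -73*(28/3 - 94) = -73*(-254/3) = 18542/3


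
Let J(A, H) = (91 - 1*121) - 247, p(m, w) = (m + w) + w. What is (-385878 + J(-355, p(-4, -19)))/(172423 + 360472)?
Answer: -7021/9689 ≈ -0.72464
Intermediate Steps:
p(m, w) = m + 2*w
J(A, H) = -277 (J(A, H) = (91 - 121) - 247 = -30 - 247 = -277)
(-385878 + J(-355, p(-4, -19)))/(172423 + 360472) = (-385878 - 277)/(172423 + 360472) = -386155/532895 = -386155*1/532895 = -7021/9689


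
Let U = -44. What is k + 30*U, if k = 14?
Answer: -1306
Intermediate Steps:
k + 30*U = 14 + 30*(-44) = 14 - 1320 = -1306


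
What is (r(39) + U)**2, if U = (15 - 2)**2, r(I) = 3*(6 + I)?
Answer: 92416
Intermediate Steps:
r(I) = 18 + 3*I
U = 169 (U = 13**2 = 169)
(r(39) + U)**2 = ((18 + 3*39) + 169)**2 = ((18 + 117) + 169)**2 = (135 + 169)**2 = 304**2 = 92416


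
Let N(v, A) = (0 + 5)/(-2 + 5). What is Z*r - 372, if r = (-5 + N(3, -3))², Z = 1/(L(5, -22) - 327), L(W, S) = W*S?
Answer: -1463176/3933 ≈ -372.03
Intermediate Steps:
N(v, A) = 5/3
L(W, S) = S*W
Z = -1/437 (Z = 1/(-22*5 - 327) = 1/(-110 - 327) = 1/(-437) = -1/437 ≈ -0.0022883)
r = 100/9 (r = (-5 + 5/3)² = (-10/3)² = 100/9 ≈ 11.111)
Z*r - 372 = -1/437*100/9 - 372 = -100/3933 - 372 = -1463176/3933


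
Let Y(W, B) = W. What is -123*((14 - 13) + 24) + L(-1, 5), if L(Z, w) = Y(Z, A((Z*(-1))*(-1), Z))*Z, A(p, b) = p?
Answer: -3074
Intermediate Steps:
L(Z, w) = Z² (L(Z, w) = Z*Z = Z²)
-123*((14 - 13) + 24) + L(-1, 5) = -123*((14 - 13) + 24) + (-1)² = -123*(1 + 24) + 1 = -123*25 + 1 = -3075 + 1 = -3074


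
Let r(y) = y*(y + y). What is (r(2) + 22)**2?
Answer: 900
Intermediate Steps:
r(y) = 2*y**2 (r(y) = y*(2*y) = 2*y**2)
(r(2) + 22)**2 = (2*2**2 + 22)**2 = (2*4 + 22)**2 = (8 + 22)**2 = 30**2 = 900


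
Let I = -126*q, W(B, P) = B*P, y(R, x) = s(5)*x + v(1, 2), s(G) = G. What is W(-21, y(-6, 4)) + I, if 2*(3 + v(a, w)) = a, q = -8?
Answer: 1281/2 ≈ 640.50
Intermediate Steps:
v(a, w) = -3 + a/2
y(R, x) = -5/2 + 5*x (y(R, x) = 5*x + (-3 + (½)*1) = 5*x + (-3 + ½) = 5*x - 5/2 = -5/2 + 5*x)
I = 1008 (I = -126*(-8) = -1*(-1008) = 1008)
W(-21, y(-6, 4)) + I = -21*(-5/2 + 5*4) + 1008 = -21*(-5/2 + 20) + 1008 = -21*35/2 + 1008 = -735/2 + 1008 = 1281/2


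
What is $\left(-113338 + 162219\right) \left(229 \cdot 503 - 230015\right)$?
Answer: $-5612907468$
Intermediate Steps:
$\left(-113338 + 162219\right) \left(229 \cdot 503 - 230015\right) = 48881 \left(115187 - 230015\right) = 48881 \left(-114828\right) = -5612907468$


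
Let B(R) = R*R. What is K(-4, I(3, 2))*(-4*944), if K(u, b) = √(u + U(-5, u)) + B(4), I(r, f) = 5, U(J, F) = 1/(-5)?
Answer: -60416 - 3776*I*√105/5 ≈ -60416.0 - 7738.5*I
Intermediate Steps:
U(J, F) = -⅕
B(R) = R²
K(u, b) = 16 + √(-⅕ + u) (K(u, b) = √(u - ⅕) + 4² = √(-⅕ + u) + 16 = 16 + √(-⅕ + u))
K(-4, I(3, 2))*(-4*944) = (16 + √(-5 + 25*(-4))/5)*(-4*944) = (16 + √(-5 - 100)/5)*(-3776) = (16 + √(-105)/5)*(-3776) = (16 + (I*√105)/5)*(-3776) = (16 + I*√105/5)*(-3776) = -60416 - 3776*I*√105/5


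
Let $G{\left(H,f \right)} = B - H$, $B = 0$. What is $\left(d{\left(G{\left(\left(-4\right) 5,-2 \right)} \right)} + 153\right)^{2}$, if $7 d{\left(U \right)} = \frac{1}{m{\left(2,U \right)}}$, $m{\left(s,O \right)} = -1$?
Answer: $\frac{1144900}{49} \approx 23365.0$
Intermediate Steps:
$G{\left(H,f \right)} = - H$ ($G{\left(H,f \right)} = 0 - H = - H$)
$d{\left(U \right)} = - \frac{1}{7}$ ($d{\left(U \right)} = \frac{1}{7 \left(-1\right)} = \frac{1}{7} \left(-1\right) = - \frac{1}{7}$)
$\left(d{\left(G{\left(\left(-4\right) 5,-2 \right)} \right)} + 153\right)^{2} = \left(- \frac{1}{7} + 153\right)^{2} = \left(\frac{1070}{7}\right)^{2} = \frac{1144900}{49}$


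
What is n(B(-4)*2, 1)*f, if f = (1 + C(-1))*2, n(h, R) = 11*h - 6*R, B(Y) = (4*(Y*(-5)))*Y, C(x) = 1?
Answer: -28184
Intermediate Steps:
B(Y) = -20*Y**2 (B(Y) = (4*(-5*Y))*Y = (-20*Y)*Y = -20*Y**2)
n(h, R) = -6*R + 11*h
f = 4 (f = (1 + 1)*2 = 2*2 = 4)
n(B(-4)*2, 1)*f = (-6*1 + 11*(-20*(-4)**2*2))*4 = (-6 + 11*(-20*16*2))*4 = (-6 + 11*(-320*2))*4 = (-6 + 11*(-640))*4 = (-6 - 7040)*4 = -7046*4 = -28184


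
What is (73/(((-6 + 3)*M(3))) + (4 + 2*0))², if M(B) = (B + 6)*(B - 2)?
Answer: 1225/729 ≈ 1.6804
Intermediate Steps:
M(B) = (-2 + B)*(6 + B) (M(B) = (6 + B)*(-2 + B) = (-2 + B)*(6 + B))
(73/(((-6 + 3)*M(3))) + (4 + 2*0))² = (73/(((-6 + 3)*(-12 + 3² + 4*3))) + (4 + 2*0))² = (73/((-3*(-12 + 9 + 12))) + (4 + 0))² = (73/((-3*9)) + 4)² = (73/(-27) + 4)² = (73*(-1/27) + 4)² = (-73/27 + 4)² = (35/27)² = 1225/729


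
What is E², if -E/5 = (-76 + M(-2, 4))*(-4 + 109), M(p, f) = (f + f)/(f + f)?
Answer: 1550390625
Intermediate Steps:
M(p, f) = 1 (M(p, f) = (2*f)/((2*f)) = (2*f)*(1/(2*f)) = 1)
E = 39375 (E = -5*(-76 + 1)*(-4 + 109) = -(-375)*105 = -5*(-7875) = 39375)
E² = 39375² = 1550390625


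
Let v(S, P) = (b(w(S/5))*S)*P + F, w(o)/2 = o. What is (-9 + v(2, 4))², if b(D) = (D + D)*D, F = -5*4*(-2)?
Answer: 1062961/625 ≈ 1700.7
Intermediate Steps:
w(o) = 2*o
F = 40 (F = -20*(-2) = 40)
b(D) = 2*D² (b(D) = (2*D)*D = 2*D²)
v(S, P) = 40 + 8*P*S³/25 (v(S, P) = ((2*(2*(S/5))²)*S)*P + 40 = ((2*(2*S/5)²)*S)*P + 40 = ((2*(4*S²/25))*S)*P + 40 = ((8*S²/25)*S)*P + 40 = (8*S³/25)*P + 40 = 8*P*S³/25 + 40 = 40 + 8*P*S³/25)
(-9 + v(2, 4))² = (-9 + (40 + (8/25)*4*2³))² = (-9 + (40 + (8/25)*4*8))² = (-9 + (40 + 256/25))² = (-9 + 1256/25)² = (1031/25)² = 1062961/625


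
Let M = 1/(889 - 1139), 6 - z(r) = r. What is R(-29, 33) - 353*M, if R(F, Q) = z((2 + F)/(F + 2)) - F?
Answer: 8853/250 ≈ 35.412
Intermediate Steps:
z(r) = 6 - r
M = -1/250 (M = 1/(-250) = -1/250 ≈ -0.0040000)
R(F, Q) = 5 - F (R(F, Q) = (6 - (2 + F)/(F + 2)) - F = (6 - (2 + F)/(2 + F)) - F = (6 - 1*1) - F = (6 - 1) - F = 5 - F)
R(-29, 33) - 353*M = (5 - 1*(-29)) - 353*(-1/250) = (5 + 29) + 353/250 = 34 + 353/250 = 8853/250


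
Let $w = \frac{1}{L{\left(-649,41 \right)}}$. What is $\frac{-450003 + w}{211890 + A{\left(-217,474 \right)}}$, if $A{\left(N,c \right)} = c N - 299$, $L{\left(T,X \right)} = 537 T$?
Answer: $- \frac{156831895540}{37894864029} \approx -4.1386$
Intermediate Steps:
$A{\left(N,c \right)} = -299 + N c$ ($A{\left(N,c \right)} = N c - 299 = -299 + N c$)
$w = - \frac{1}{348513}$ ($w = \frac{1}{537 \left(-649\right)} = \frac{1}{-348513} = - \frac{1}{348513} \approx -2.8693 \cdot 10^{-6}$)
$\frac{-450003 + w}{211890 + A{\left(-217,474 \right)}} = \frac{-450003 - \frac{1}{348513}}{211890 - 103157} = - \frac{156831895540}{348513 \left(211890 - 103157\right)} = - \frac{156831895540}{348513 \cdot 108733} = \left(- \frac{156831895540}{348513}\right) \frac{1}{108733} = - \frac{156831895540}{37894864029}$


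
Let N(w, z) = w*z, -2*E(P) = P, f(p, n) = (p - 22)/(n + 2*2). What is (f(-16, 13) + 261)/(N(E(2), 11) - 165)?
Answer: -4399/2992 ≈ -1.4703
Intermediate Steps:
f(p, n) = (-22 + p)/(4 + n) (f(p, n) = (-22 + p)/(n + 4) = (-22 + p)/(4 + n))
E(P) = -P/2
(f(-16, 13) + 261)/(N(E(2), 11) - 165) = ((-22 - 16)/(4 + 13) + 261)/(-½*2*11 - 165) = (-38/17 + 261)/(-1*11 - 165) = ((1/17)*(-38) + 261)/(-11 - 165) = (-38/17 + 261)/(-176) = (4399/17)*(-1/176) = -4399/2992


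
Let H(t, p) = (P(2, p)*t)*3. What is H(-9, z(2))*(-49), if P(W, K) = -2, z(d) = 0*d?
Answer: -2646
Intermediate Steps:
z(d) = 0
H(t, p) = -6*t (H(t, p) = -2*t*3 = -6*t)
H(-9, z(2))*(-49) = -6*(-9)*(-49) = 54*(-49) = -2646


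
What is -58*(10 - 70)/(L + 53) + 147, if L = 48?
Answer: 18327/101 ≈ 181.46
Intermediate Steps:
-58*(10 - 70)/(L + 53) + 147 = -58*(10 - 70)/(48 + 53) + 147 = -(-3480)/101 + 147 = -58*(-60/101) + 147 = 3480/101 + 147 = 18327/101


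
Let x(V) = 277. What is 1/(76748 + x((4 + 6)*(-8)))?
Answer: 1/77025 ≈ 1.2983e-5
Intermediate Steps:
1/(76748 + x((4 + 6)*(-8))) = 1/(76748 + 277) = 1/77025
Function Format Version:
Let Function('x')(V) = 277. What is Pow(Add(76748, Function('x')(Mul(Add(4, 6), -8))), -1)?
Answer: Rational(1, 77025) ≈ 1.2983e-5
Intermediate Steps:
Pow(Add(76748, Function('x')(Mul(Add(4, 6), -8))), -1) = Pow(Add(76748, 277), -1) = Pow(77025, -1) = Rational(1, 77025)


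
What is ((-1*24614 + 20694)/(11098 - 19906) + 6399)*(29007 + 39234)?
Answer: 160270562383/367 ≈ 4.3670e+8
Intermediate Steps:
((-1*24614 + 20694)/(11098 - 19906) + 6399)*(29007 + 39234) = ((-24614 + 20694)/(-8808) + 6399)*68241 = (-3920*(-1/8808) + 6399)*68241 = (490/1101 + 6399)*68241 = (7045789/1101)*68241 = 160270562383/367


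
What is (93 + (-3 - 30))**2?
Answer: 3600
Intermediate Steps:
(93 + (-3 - 30))**2 = (93 - 33)**2 = 60**2 = 3600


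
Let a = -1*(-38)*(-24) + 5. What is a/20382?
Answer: -907/20382 ≈ -0.044500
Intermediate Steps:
a = -907 (a = 38*(-24) + 5 = -912 + 5 = -907)
a/20382 = -907/20382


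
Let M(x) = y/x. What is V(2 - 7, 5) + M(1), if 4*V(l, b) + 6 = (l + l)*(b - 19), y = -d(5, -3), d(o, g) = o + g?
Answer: 63/2 ≈ 31.500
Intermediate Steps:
d(o, g) = g + o
y = -2 (y = -(-3 + 5) = -1*2 = -2)
V(l, b) = -3/2 + l*(-19 + b)/2 (V(l, b) = -3/2 + ((l + l)*(b - 19))/4 = -3/2 + ((2*l)*(-19 + b))/4 = -3/2 + (2*l*(-19 + b))/4 = -3/2 + l*(-19 + b)/2)
M(x) = -2/x
V(2 - 7, 5) + M(1) = (-3/2 - 19*(2 - 7)/2 + (½)*5*(2 - 7)) - 2/1 = (-3/2 - 19/2*(-5) + (½)*5*(-5)) - 2*1 = (-3/2 + 95/2 - 25/2) - 2 = 67/2 - 2 = 63/2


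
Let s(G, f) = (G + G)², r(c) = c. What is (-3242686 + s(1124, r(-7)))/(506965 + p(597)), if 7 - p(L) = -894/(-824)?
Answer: 746057016/208872017 ≈ 3.5718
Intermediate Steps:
p(L) = 2437/412 (p(L) = 7 - (-894)/(-824) = 7 - (-894)*(-1)/824 = 7 - 1*447/412 = 7 - 447/412 = 2437/412)
s(G, f) = 4*G² (s(G, f) = (2*G)² = 4*G²)
(-3242686 + s(1124, r(-7)))/(506965 + p(597)) = (-3242686 + 4*1124²)/(506965 + 2437/412) = (-3242686 + 4*1263376)/(208872017/412) = (-3242686 + 5053504)*(412/208872017) = 1810818*(412/208872017) = 746057016/208872017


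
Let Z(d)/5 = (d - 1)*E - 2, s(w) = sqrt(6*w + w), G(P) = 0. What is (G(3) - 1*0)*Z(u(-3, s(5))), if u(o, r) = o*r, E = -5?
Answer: 0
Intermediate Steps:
s(w) = sqrt(7)*sqrt(w) (s(w) = sqrt(7*w) = sqrt(7)*sqrt(w))
Z(d) = 15 - 25*d (Z(d) = 5*((d - 1)*(-5) - 2) = 5*((-1 + d)*(-5) - 2) = 5*((5 - 5*d) - 2) = 5*(3 - 5*d) = 15 - 25*d)
(G(3) - 1*0)*Z(u(-3, s(5))) = (0 - 1*0)*(15 - (-75)*sqrt(7)*sqrt(5)) = (0 + 0)*(15 - (-75)*sqrt(35)) = 0*(15 + 75*sqrt(35)) = 0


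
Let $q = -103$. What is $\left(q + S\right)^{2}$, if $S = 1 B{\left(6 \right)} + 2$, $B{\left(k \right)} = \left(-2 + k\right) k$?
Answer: $5929$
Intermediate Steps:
$B{\left(k \right)} = k \left(-2 + k\right)$
$S = 26$ ($S = 1 \cdot 6 \left(-2 + 6\right) + 2 = 1 \cdot 6 \cdot 4 + 2 = 1 \cdot 24 + 2 = 24 + 2 = 26$)
$\left(q + S\right)^{2} = \left(-103 + 26\right)^{2} = \left(-77\right)^{2} = 5929$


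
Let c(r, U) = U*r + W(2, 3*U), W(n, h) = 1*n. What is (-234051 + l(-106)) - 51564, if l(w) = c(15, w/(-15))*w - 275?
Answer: -297338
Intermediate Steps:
W(n, h) = n
c(r, U) = 2 + U*r (c(r, U) = U*r + 2 = 2 + U*r)
l(w) = -275 + w*(2 - w) (l(w) = (2 + (w/(-15))*15)*w - 275 = (2 + (w*(-1/15))*15)*w - 275 = (2 - w/15*15)*w - 275 = (2 - w)*w - 275 = w*(2 - w) - 275 = -275 + w*(2 - w))
(-234051 + l(-106)) - 51564 = (-234051 + (-275 - 106*(2 - 1*(-106)))) - 51564 = (-234051 + (-275 - 106*(2 + 106))) - 51564 = (-234051 + (-275 - 106*108)) - 51564 = (-234051 + (-275 - 11448)) - 51564 = (-234051 - 11723) - 51564 = -245774 - 51564 = -297338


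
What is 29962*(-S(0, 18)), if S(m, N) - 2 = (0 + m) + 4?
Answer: -179772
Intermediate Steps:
S(m, N) = 6 + m (S(m, N) = 2 + ((0 + m) + 4) = 2 + (m + 4) = 2 + (4 + m) = 6 + m)
29962*(-S(0, 18)) = 29962*(-(6 + 0)) = 29962*(-1*6) = 29962*(-6) = -179772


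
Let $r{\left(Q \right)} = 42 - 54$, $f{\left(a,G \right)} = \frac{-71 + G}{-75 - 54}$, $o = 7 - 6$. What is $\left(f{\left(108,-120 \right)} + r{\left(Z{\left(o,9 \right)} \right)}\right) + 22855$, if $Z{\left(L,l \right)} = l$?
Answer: $\frac{2946938}{129} \approx 22844.0$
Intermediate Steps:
$o = 1$ ($o = 7 - 6 = 1$)
$f{\left(a,G \right)} = \frac{71}{129} - \frac{G}{129}$ ($f{\left(a,G \right)} = \frac{-71 + G}{-129} = \left(-71 + G\right) \left(- \frac{1}{129}\right) = \frac{71}{129} - \frac{G}{129}$)
$r{\left(Q \right)} = -12$ ($r{\left(Q \right)} = 42 - 54 = -12$)
$\left(f{\left(108,-120 \right)} + r{\left(Z{\left(o,9 \right)} \right)}\right) + 22855 = \left(\left(\frac{71}{129} - - \frac{40}{43}\right) - 12\right) + 22855 = \left(\left(\frac{71}{129} + \frac{40}{43}\right) - 12\right) + 22855 = \left(\frac{191}{129} - 12\right) + 22855 = - \frac{1357}{129} + 22855 = \frac{2946938}{129}$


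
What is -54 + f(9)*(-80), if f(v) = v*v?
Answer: -6534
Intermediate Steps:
f(v) = v²
-54 + f(9)*(-80) = -54 + 9²*(-80) = -54 + 81*(-80) = -54 - 6480 = -6534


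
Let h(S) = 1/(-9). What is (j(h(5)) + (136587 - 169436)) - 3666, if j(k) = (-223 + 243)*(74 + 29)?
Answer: -34455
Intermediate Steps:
h(S) = -⅑
j(k) = 2060 (j(k) = 20*103 = 2060)
(j(h(5)) + (136587 - 169436)) - 3666 = (2060 + (136587 - 169436)) - 3666 = (2060 - 32849) - 3666 = -30789 - 3666 = -34455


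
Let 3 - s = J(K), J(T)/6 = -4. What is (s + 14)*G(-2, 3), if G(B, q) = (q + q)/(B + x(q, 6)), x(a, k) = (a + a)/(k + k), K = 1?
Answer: -164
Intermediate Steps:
J(T) = -24 (J(T) = 6*(-4) = -24)
x(a, k) = a/k (x(a, k) = (2*a)/((2*k)) = (2*a)*(1/(2*k)) = a/k)
G(B, q) = 2*q/(B + q/6) (G(B, q) = (q + q)/(B + q/6) = (2*q)/(B + q*(⅙)) = (2*q)/(B + q/6) = 2*q/(B + q/6))
s = 27 (s = 3 - 1*(-24) = 3 + 24 = 27)
(s + 14)*G(-2, 3) = (27 + 14)*(12*3/(3 + 6*(-2))) = 41*(12*3/(3 - 12)) = 41*(12*3/(-9)) = 41*(12*3*(-⅑)) = 41*(-4) = -164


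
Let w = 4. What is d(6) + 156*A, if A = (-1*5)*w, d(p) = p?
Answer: -3114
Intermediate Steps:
A = -20 (A = -1*5*4 = -5*4 = -20)
d(6) + 156*A = 6 + 156*(-20) = 6 - 3120 = -3114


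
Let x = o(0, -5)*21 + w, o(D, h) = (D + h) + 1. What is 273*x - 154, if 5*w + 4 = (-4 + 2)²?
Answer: -23086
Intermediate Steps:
o(D, h) = 1 + D + h
w = 0 (w = -⅘ + (-4 + 2)²/5 = -⅘ + (⅕)*(-2)² = -⅘ + (⅕)*4 = -⅘ + ⅘ = 0)
x = -84 (x = (1 + 0 - 5)*21 + 0 = -4*21 + 0 = -84 + 0 = -84)
273*x - 154 = 273*(-84) - 154 = -22932 - 154 = -23086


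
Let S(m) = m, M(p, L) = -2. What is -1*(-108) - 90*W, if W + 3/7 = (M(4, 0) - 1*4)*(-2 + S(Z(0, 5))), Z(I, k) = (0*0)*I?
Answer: -6534/7 ≈ -933.43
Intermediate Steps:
Z(I, k) = 0 (Z(I, k) = 0*I = 0)
W = 81/7 (W = -3/7 + (-2 - 1*4)*(-2 + 0) = -3/7 + (-2 - 4)*(-2) = -3/7 - 6*(-2) = -3/7 + 12 = 81/7 ≈ 11.571)
-1*(-108) - 90*W = -1*(-108) - 90*81/7 = 108 - 7290/7 = -6534/7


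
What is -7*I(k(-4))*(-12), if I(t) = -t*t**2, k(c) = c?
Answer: 5376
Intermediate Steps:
I(t) = -t**3
-7*I(k(-4))*(-12) = -(-7)*(-4)**3*(-12) = -(-7)*(-64)*(-12) = -7*64*(-12) = -448*(-12) = 5376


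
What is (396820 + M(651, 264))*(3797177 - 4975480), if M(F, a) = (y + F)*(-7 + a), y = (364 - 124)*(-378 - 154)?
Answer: 37999839312799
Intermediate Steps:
y = -127680 (y = 240*(-532) = -127680)
M(F, a) = (-127680 + F)*(-7 + a)
(396820 + M(651, 264))*(3797177 - 4975480) = (396820 + (893760 - 127680*264 - 7*651 + 651*264))*(3797177 - 4975480) = (396820 + (893760 - 33707520 - 4557 + 171864))*(-1178303) = (396820 - 32646453)*(-1178303) = -32249633*(-1178303) = 37999839312799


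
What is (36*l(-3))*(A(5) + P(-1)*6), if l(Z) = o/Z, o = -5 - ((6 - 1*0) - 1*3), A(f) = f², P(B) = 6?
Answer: 5856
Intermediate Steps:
o = -8 (o = -5 - ((6 + 0) - 3) = -5 - (6 - 3) = -5 - 1*3 = -5 - 3 = -8)
l(Z) = -8/Z
(36*l(-3))*(A(5) + P(-1)*6) = (36*(-8/(-3)))*(5² + 6*6) = (36*(-8*(-⅓)))*(25 + 36) = (36*(8/3))*61 = 96*61 = 5856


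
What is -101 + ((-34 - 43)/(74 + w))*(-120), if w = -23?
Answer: 1363/17 ≈ 80.177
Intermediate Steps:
-101 + ((-34 - 43)/(74 + w))*(-120) = -101 + ((-34 - 43)/(74 - 23))*(-120) = -101 - 77/51*(-120) = -101 + 3080/17 = 1363/17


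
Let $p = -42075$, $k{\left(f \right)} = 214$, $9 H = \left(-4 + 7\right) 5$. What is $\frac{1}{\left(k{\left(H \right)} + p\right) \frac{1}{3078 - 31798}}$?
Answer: $\frac{28720}{41861} \approx 0.68608$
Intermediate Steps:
$H = \frac{5}{3}$ ($H = \frac{\left(-4 + 7\right) 5}{9} = \frac{3 \cdot 5}{9} = \frac{1}{9} \cdot 15 = \frac{5}{3} \approx 1.6667$)
$\frac{1}{\left(k{\left(H \right)} + p\right) \frac{1}{3078 - 31798}} = \frac{1}{\left(214 - 42075\right) \frac{1}{3078 - 31798}} = \frac{1}{\left(-41861\right) \frac{1}{-28720}} = \frac{1}{\left(-41861\right) \left(- \frac{1}{28720}\right)} = \frac{1}{\frac{41861}{28720}} = \frac{28720}{41861}$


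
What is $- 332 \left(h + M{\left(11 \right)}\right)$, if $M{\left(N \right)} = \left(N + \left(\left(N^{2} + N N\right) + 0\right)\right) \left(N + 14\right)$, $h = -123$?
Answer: $-2059064$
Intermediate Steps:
$M{\left(N \right)} = \left(14 + N\right) \left(N + 2 N^{2}\right)$ ($M{\left(N \right)} = \left(N + \left(\left(N^{2} + N^{2}\right) + 0\right)\right) \left(14 + N\right) = \left(N + \left(2 N^{2} + 0\right)\right) \left(14 + N\right) = \left(N + 2 N^{2}\right) \left(14 + N\right) = \left(14 + N\right) \left(N + 2 N^{2}\right)$)
$- 332 \left(h + M{\left(11 \right)}\right) = - 332 \left(-123 + 11 \left(14 + 2 \cdot 11^{2} + 29 \cdot 11\right)\right) = - 332 \left(-123 + 11 \left(14 + 2 \cdot 121 + 319\right)\right) = - 332 \left(-123 + 11 \left(14 + 242 + 319\right)\right) = - 332 \left(-123 + 11 \cdot 575\right) = - 332 \left(-123 + 6325\right) = \left(-332\right) 6202 = -2059064$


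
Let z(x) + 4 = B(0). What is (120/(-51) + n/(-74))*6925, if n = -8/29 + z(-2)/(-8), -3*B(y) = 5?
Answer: -14302043225/875568 ≈ -16335.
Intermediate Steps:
B(y) = -5/3 (B(y) = -⅓*5 = -5/3)
z(x) = -17/3 (z(x) = -4 - 5/3 = -17/3)
n = 301/696 (n = -8/29 - 17/3/(-8) = -8*1/29 - 17/3*(-⅛) = -8/29 + 17/24 = 301/696 ≈ 0.43247)
(120/(-51) + n/(-74))*6925 = (120/(-51) + (301/696)/(-74))*6925 = (120*(-1/51) + (301/696)*(-1/74))*6925 = (-40/17 - 301/51504)*6925 = -2065277/875568*6925 = -14302043225/875568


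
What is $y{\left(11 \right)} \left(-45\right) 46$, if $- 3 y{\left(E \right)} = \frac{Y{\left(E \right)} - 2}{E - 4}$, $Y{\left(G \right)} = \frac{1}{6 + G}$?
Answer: $- \frac{22770}{119} \approx -191.34$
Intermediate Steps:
$y{\left(E \right)} = - \frac{-2 + \frac{1}{6 + E}}{3 \left(-4 + E\right)}$ ($y{\left(E \right)} = - \frac{\left(\frac{1}{6 + E} - 2\right) \frac{1}{E - 4}}{3} = - \frac{\left(-2 + \frac{1}{6 + E}\right) \frac{1}{-4 + E}}{3} = - \frac{\frac{1}{-4 + E} \left(-2 + \frac{1}{6 + E}\right)}{3} = - \frac{-2 + \frac{1}{6 + E}}{3 \left(-4 + E\right)}$)
$y{\left(11 \right)} \left(-45\right) 46 = \frac{11 + 2 \cdot 11}{3 \left(-4 + 11\right) \left(6 + 11\right)} \left(-45\right) 46 = \frac{11 + 22}{3 \cdot 7 \cdot 17} \left(-45\right) 46 = \frac{1}{3} \cdot \frac{1}{7} \cdot \frac{1}{17} \cdot 33 \left(-45\right) 46 = \frac{11}{119} \left(-45\right) 46 = \left(- \frac{495}{119}\right) 46 = - \frac{22770}{119}$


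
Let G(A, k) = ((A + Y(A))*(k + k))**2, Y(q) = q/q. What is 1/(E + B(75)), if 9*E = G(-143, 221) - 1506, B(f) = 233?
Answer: 9/3939320287 ≈ 2.2847e-9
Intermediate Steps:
Y(q) = 1
G(A, k) = 4*k**2*(1 + A)**2 (G(A, k) = ((A + 1)*(k + k))**2 = ((1 + A)*(2*k))**2 = (2*k*(1 + A))**2 = 4*k**2*(1 + A)**2)
E = 3939318190/9 (E = (4*221**2*(1 - 143)**2 - 1506)/9 = (4*48841*(-142)**2 - 1506)/9 = (4*48841*20164 - 1506)/9 = (3939319696 - 1506)/9 = (1/9)*3939318190 = 3939318190/9 ≈ 4.3770e+8)
1/(E + B(75)) = 1/(3939318190/9 + 233) = 1/(3939320287/9) = 9/3939320287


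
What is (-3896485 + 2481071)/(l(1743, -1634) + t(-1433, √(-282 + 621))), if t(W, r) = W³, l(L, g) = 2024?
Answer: 1415414/2942647713 ≈ 0.00048100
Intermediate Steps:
(-3896485 + 2481071)/(l(1743, -1634) + t(-1433, √(-282 + 621))) = (-3896485 + 2481071)/(2024 + (-1433)³) = -1415414/(2024 - 2942649737) = -1415414/(-2942647713) = -1415414*(-1/2942647713) = 1415414/2942647713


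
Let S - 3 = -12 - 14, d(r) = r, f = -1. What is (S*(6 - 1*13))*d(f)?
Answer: -161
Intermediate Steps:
S = -23 (S = 3 + (-12 - 14) = 3 - 26 = -23)
(S*(6 - 1*13))*d(f) = -23*(6 - 1*13)*(-1) = -23*(6 - 13)*(-1) = -23*(-7)*(-1) = 161*(-1) = -161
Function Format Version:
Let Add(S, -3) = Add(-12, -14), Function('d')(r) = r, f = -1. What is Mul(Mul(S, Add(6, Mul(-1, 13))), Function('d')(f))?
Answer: -161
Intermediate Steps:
S = -23 (S = Add(3, Add(-12, -14)) = Add(3, -26) = -23)
Mul(Mul(S, Add(6, Mul(-1, 13))), Function('d')(f)) = Mul(Mul(-23, Add(6, Mul(-1, 13))), -1) = Mul(Mul(-23, Add(6, -13)), -1) = Mul(Mul(-23, -7), -1) = Mul(161, -1) = -161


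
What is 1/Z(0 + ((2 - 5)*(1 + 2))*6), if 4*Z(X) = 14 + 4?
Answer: 2/9 ≈ 0.22222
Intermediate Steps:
Z(X) = 9/2 (Z(X) = (14 + 4)/4 = (¼)*18 = 9/2)
1/Z(0 + ((2 - 5)*(1 + 2))*6) = 1/(9/2) = 2/9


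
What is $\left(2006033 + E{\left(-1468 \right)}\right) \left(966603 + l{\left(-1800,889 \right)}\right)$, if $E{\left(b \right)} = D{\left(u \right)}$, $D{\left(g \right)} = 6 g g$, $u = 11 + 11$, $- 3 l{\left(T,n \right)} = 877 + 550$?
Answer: $\frac{5822666839934}{3} \approx 1.9409 \cdot 10^{12}$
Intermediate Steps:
$l{\left(T,n \right)} = - \frac{1427}{3}$ ($l{\left(T,n \right)} = - \frac{877 + 550}{3} = \left(- \frac{1}{3}\right) 1427 = - \frac{1427}{3}$)
$u = 22$
$D{\left(g \right)} = 6 g^{2}$
$E{\left(b \right)} = 2904$ ($E{\left(b \right)} = 6 \cdot 22^{2} = 6 \cdot 484 = 2904$)
$\left(2006033 + E{\left(-1468 \right)}\right) \left(966603 + l{\left(-1800,889 \right)}\right) = \left(2006033 + 2904\right) \left(966603 - \frac{1427}{3}\right) = 2008937 \cdot \frac{2898382}{3} = \frac{5822666839934}{3}$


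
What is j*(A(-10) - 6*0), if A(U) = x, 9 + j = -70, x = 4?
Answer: -316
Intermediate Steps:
j = -79 (j = -9 - 70 = -79)
A(U) = 4
j*(A(-10) - 6*0) = -79*(4 - 6*0) = -79*(4 + 0) = -79*4 = -316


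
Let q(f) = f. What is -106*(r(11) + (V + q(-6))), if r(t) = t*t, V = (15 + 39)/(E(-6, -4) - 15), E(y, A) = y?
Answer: -83422/7 ≈ -11917.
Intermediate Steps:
V = -18/7 (V = (15 + 39)/(-6 - 15) = 54/(-21) = 54*(-1/21) = -18/7 ≈ -2.5714)
r(t) = t²
-106*(r(11) + (V + q(-6))) = -106*(11² + (-18/7 - 6)) = -106*(121 - 60/7) = -106*787/7 = -83422/7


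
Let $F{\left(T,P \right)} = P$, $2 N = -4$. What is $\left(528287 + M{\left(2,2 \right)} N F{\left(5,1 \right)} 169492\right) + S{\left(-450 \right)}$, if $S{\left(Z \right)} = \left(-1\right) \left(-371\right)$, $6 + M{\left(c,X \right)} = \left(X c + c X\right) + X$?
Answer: $-827278$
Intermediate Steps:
$N = -2$ ($N = \frac{1}{2} \left(-4\right) = -2$)
$M{\left(c,X \right)} = -6 + X + 2 X c$ ($M{\left(c,X \right)} = -6 + \left(\left(X c + c X\right) + X\right) = -6 + \left(\left(X c + X c\right) + X\right) = -6 + \left(2 X c + X\right) = -6 + \left(X + 2 X c\right) = -6 + X + 2 X c$)
$S{\left(Z \right)} = 371$
$\left(528287 + M{\left(2,2 \right)} N F{\left(5,1 \right)} 169492\right) + S{\left(-450 \right)} = \left(528287 + \left(-6 + 2 + 2 \cdot 2 \cdot 2\right) \left(-2\right) 1 \cdot 169492\right) + 371 = \left(528287 + \left(-6 + 2 + 8\right) \left(-2\right) 1 \cdot 169492\right) + 371 = \left(528287 + 4 \left(-2\right) 1 \cdot 169492\right) + 371 = \left(528287 + \left(-8\right) 1 \cdot 169492\right) + 371 = \left(528287 - 1355936\right) + 371 = -827649 + 371 = -827278$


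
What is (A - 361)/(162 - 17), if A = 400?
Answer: 39/145 ≈ 0.26897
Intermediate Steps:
(A - 361)/(162 - 17) = (400 - 361)/(162 - 17) = 39/145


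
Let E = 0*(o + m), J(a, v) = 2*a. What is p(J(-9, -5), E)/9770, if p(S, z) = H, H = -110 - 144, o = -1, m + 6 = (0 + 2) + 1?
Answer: -127/4885 ≈ -0.025998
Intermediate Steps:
m = -3 (m = -6 + ((0 + 2) + 1) = -6 + (2 + 1) = -6 + 3 = -3)
E = 0 (E = 0*(-1 - 3) = 0*(-4) = 0)
H = -254
p(S, z) = -254
p(J(-9, -5), E)/9770 = -254/9770 = -254*1/9770 = -127/4885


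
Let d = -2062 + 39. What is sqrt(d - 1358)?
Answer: 7*I*sqrt(69) ≈ 58.146*I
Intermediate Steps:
d = -2023
sqrt(d - 1358) = sqrt(-2023 - 1358) = sqrt(-3381) = 7*I*sqrt(69)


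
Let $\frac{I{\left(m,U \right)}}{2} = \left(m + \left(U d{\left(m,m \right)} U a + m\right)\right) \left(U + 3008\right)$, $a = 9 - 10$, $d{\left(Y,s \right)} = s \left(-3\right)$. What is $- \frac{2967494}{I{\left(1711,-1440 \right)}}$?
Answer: $- \frac{1483747}{16689466204096} \approx -8.8903 \cdot 10^{-8}$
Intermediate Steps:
$d{\left(Y,s \right)} = - 3 s$
$a = -1$ ($a = 9 - 10 = -1$)
$I{\left(m,U \right)} = 2 \left(3008 + U\right) \left(2 m + 3 m U^{2}\right)$ ($I{\left(m,U \right)} = 2 \left(m + \left(U \left(- 3 m\right) U \left(-1\right) + m\right)\right) \left(U + 3008\right) = 2 \left(m + \left(- 3 U m U \left(-1\right) + m\right)\right) \left(3008 + U\right) = 2 \left(m + \left(- 3 m U^{2} \left(-1\right) + m\right)\right) \left(3008 + U\right) = 2 \left(m + \left(3 m U^{2} + m\right)\right) \left(3008 + U\right) = 2 \left(m + \left(m + 3 m U^{2}\right)\right) \left(3008 + U\right) = 2 \left(2 m + 3 m U^{2}\right) \left(3008 + U\right) = 2 \left(3008 + U\right) \left(2 m + 3 m U^{2}\right)$)
$- \frac{2967494}{I{\left(1711,-1440 \right)}} = - \frac{2967494}{2 \cdot 1711 \left(6016 + 2 \left(-1440\right) + 3 \left(-1440\right)^{3} + 9024 \left(-1440\right)^{2}\right)} = - \frac{2967494}{2 \cdot 1711 \left(6016 - 2880 + 3 \left(-2985984000\right) + 9024 \cdot 2073600\right)} = - \frac{2967494}{2 \cdot 1711 \left(6016 - 2880 - 8957952000 + 18712166400\right)} = - \frac{2967494}{2 \cdot 1711 \cdot 9754217536} = - \frac{2967494}{33378932408192} = \left(-2967494\right) \frac{1}{33378932408192} = - \frac{1483747}{16689466204096}$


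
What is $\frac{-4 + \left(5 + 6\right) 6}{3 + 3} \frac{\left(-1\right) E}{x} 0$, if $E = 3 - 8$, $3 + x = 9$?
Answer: $0$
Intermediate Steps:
$x = 6$ ($x = -3 + 9 = 6$)
$E = -5$
$\frac{-4 + \left(5 + 6\right) 6}{3 + 3} \frac{\left(-1\right) E}{x} 0 = \frac{-4 + \left(5 + 6\right) 6}{3 + 3} \frac{\left(-1\right) \left(-5\right)}{6} \cdot 0 = \frac{-4 + 11 \cdot 6}{6} \cdot 5 \cdot \frac{1}{6} \cdot 0 = \left(-4 + 66\right) \frac{1}{6} \cdot \frac{5}{6} \cdot 0 = 62 \cdot \frac{1}{6} \cdot \frac{5}{6} \cdot 0 = \frac{31}{3} \cdot \frac{5}{6} \cdot 0 = \frac{155}{18} \cdot 0 = 0$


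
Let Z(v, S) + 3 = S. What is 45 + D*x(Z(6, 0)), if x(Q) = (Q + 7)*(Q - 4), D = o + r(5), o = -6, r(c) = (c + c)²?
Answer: -2587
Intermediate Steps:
r(c) = 4*c² (r(c) = (2*c)² = 4*c²)
Z(v, S) = -3 + S
D = 94 (D = -6 + 4*5² = -6 + 4*25 = -6 + 100 = 94)
x(Q) = (-4 + Q)*(7 + Q) (x(Q) = (7 + Q)*(-4 + Q) = (-4 + Q)*(7 + Q))
45 + D*x(Z(6, 0)) = 45 + 94*(-28 + (-3 + 0)² + 3*(-3 + 0)) = 45 + 94*(-28 + (-3)² + 3*(-3)) = 45 + 94*(-28 + 9 - 9) = 45 + 94*(-28) = 45 - 2632 = -2587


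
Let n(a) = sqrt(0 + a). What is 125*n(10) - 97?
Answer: -97 + 125*sqrt(10) ≈ 298.28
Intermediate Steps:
n(a) = sqrt(a)
125*n(10) - 97 = 125*sqrt(10) - 97 = -97 + 125*sqrt(10)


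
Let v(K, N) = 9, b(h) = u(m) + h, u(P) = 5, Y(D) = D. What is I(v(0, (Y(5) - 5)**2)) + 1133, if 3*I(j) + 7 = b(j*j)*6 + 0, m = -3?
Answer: 3908/3 ≈ 1302.7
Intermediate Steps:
b(h) = 5 + h
I(j) = 23/3 + 2*j**2 (I(j) = -7/3 + ((5 + j*j)*6 + 0)/3 = -7/3 + ((5 + j**2)*6 + 0)/3 = -7/3 + ((30 + 6*j**2) + 0)/3 = -7/3 + (30 + 6*j**2)/3 = -7/3 + (10 + 2*j**2) = 23/3 + 2*j**2)
I(v(0, (Y(5) - 5)**2)) + 1133 = (23/3 + 2*9**2) + 1133 = (23/3 + 2*81) + 1133 = (23/3 + 162) + 1133 = 509/3 + 1133 = 3908/3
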